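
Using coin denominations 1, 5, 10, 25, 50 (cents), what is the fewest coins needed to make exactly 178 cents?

178 − 3×50→28 − 1×25→3 − 3×1→0
Total coins = 3 + 1 + 3 = 7

7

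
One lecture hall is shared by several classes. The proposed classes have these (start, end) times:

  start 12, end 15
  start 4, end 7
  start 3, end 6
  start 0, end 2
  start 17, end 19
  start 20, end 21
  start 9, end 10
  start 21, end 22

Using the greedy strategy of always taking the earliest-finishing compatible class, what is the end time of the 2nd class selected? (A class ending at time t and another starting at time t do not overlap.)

By end time: (0,2), (3,6), (4,7), (9,10), (12,15), (17,19), (20,21), (21,22).
Pick (0,2); next start ≥ 2 → (3,6); next start ≥ 6 → (9,10); next start ≥ 10 → (12,15); next start ≥ 15 → (17,19); next start ≥ 19 → (20,21); next start ≥ 21 → (21,22).
Selected: (0,2) (3,6) (9,10) (12,15) (17,19) (20,21) (21,22)

6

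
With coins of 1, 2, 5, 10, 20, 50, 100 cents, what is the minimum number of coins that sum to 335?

Use the largest denomination that fits, subtract, and repeat.
335 = 3×100 + 1×20 + 1×10 + 1×5
Total coins = 3 + 1 + 1 + 1 = 6

6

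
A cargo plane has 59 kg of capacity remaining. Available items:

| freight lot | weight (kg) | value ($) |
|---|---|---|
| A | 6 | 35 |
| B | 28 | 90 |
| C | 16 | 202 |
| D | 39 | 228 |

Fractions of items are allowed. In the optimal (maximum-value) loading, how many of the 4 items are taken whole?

2

Order: C (202/16=12.62) > D (228/39=5.85) > A (35/6=5.83) > B (90/28=3.21)
Fill: take C (16 @ 202) → take D (39 @ 228) → take 4/6 of A → 23.33; 59/59 used.
2 item(s) taken whole; one partial (take 4/6 of A).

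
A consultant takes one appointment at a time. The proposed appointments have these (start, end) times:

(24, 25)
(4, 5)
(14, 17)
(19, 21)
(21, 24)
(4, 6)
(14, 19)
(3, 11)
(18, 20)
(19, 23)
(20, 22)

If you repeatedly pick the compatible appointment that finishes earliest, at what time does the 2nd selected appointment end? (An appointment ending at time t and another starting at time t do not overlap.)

17

Order by finish time; keep every interval that doesn't clash with the previous kept one.
Sorted by end: (4,5)  (4,6)  (3,11)  (14,17)  (14,19)  (18,20)  (19,21)  (20,22)  (19,23)  (21,24)  (24,25)
take (4,5); take (14,17); take (18,20); take (20,22); skip (19,23); skip (21,24); take (24,25).
Selected: (4,5) (14,17) (18,20) (20,22) (24,25)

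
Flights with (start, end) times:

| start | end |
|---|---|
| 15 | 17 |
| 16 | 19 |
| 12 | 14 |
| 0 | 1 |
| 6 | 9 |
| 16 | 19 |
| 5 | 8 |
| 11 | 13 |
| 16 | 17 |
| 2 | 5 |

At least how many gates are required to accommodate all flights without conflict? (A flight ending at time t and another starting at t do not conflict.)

4

starts: [0, 2, 5, 6, 11, 12, 15, 16, 16, 16]
ends:   [1, 5, 8, 9, 13, 14, 17, 17, 19, 19]
s0→1 e1→0 s2→1 e5→0 s5→1 s6→2 e8→1 e9→0 s11→1 s12→2 e13→1 e14→0 s15→1 s16→2 s16→3 s16→4  — peak 4.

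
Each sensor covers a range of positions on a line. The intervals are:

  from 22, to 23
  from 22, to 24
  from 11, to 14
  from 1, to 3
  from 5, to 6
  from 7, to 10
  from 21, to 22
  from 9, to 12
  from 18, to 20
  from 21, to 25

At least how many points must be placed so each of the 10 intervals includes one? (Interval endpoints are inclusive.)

6

Sorted: [1,3] [5,6] [7,10] [9,12] [11,14] [18,20] [21,22] [22,23] [22,24] [21,25]
{[1,3]} hit by 3; {[5,6]} hit by 6; {[7,10],[9,12]} hit by 10; {[11,14]} hit by 14; {[18,20]} hit by 20; {[21,22],[22,23],[22,24],[21,25]} hit by 22.
Points: 3, 6, 10, 14, 20, 22 (6 total).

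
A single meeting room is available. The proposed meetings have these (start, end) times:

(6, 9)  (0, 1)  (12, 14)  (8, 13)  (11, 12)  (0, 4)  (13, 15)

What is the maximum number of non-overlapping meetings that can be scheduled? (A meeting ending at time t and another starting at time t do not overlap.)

Order by finish time; keep every interval that doesn't clash with the previous kept one.
Sorted by end: (0,1)  (0,4)  (6,9)  (11,12)  (8,13)  (12,14)  (13,15)
take (0,1); skip (0,4); take (6,9); take (11,12); take (12,14); skip (13,15).
Selected 4 meetings.

4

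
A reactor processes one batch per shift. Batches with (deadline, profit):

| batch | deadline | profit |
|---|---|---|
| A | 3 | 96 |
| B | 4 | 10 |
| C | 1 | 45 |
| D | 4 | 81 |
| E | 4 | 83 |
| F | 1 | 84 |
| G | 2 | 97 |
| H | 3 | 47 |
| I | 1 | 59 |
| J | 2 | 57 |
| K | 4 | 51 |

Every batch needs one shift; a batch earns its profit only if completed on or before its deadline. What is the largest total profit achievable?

By profit: G(d2,97), A(d3,96), F(d1,84), E(d4,83), D(d4,81), I(d1,59), J(d2,57), K(d4,51), H(d3,47), C(d1,45), B(d4,10)
G→slot 2; A→slot 3; F→slot 1; E→slot 4; D skipped; I skipped; J skipped; K skipped; H skipped; C skipped; B skipped.
Profit = 84 + 97 + 96 + 83 = 360

360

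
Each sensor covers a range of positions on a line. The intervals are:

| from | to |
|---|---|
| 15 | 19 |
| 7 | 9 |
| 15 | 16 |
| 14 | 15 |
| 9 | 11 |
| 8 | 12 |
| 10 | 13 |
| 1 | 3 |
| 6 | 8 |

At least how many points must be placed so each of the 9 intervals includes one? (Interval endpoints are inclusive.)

Process intervals by earliest right end; each time one isn't hit yet, stab at its right endpoint.
By right end: [1,3]  [6,8]  [7,9]  [9,11]  [8,12]  [10,13]  [14,15]  [15,16]  [15,19]
[1,3] uncovered → point at 3; [6,8] uncovered → point at 8; [9,11] uncovered → point at 11; [14,15] uncovered → point at 15.
Points: 3, 8, 11, 15 (4 total).

4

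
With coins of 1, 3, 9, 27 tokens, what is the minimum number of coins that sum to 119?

7

Greedy: take as many of the largest coin as possible, then repeat with the remainder.
119 − 4×27→11 − 1×9→2 − 2×1→0
Total coins = 4 + 1 + 2 = 7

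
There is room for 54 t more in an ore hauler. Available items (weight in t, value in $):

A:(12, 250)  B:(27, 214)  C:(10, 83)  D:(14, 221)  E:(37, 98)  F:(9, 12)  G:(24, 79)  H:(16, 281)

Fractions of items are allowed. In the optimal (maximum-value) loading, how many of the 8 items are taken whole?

4

Order: A (250/12=20.83) > H (281/16=17.56) > D (221/14=15.79) > C (83/10=8.30) > B (214/27=7.93) > G (79/24=3.29) > E (98/37=2.65) > F (12/9=1.33)
Fill: take A (12 @ 250) → take H (16 @ 281) → take D (14 @ 221) → take C (10 @ 83) → take 2/27 of B → 15.85; 54/54 used.
4 item(s) taken whole; one partial (take 2/27 of B).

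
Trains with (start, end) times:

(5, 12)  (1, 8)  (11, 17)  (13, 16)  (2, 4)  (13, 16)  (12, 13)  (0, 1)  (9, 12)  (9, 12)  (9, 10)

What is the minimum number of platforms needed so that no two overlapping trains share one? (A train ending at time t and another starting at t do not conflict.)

4

Count concurrent intervals with a sweep; the peak is the room count.
starts: [0, 1, 2, 5, 9, 9, 9, 11, 12, 13, 13]
ends:   [1, 4, 8, 10, 12, 12, 12, 13, 16, 16, 17]
s0→1 e1→0 s1→1 s2→2 e4→1 s5→2 e8→1 s9→2 s9→3 s9→4  — peak 4.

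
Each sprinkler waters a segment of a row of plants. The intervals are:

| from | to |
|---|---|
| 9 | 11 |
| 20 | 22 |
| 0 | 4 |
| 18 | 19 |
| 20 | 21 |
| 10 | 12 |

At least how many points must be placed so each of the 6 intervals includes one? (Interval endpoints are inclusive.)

Sort by right endpoint; whenever an interval is uncovered, place a point at its right end.
By right end: [0,4]  [9,11]  [10,12]  [18,19]  [20,21]  [20,22]
[0,4] uncovered → point at 4; [9,11] uncovered → point at 11; [18,19] uncovered → point at 19; [20,21] uncovered → point at 21.
Points: 4, 11, 19, 21 (4 total).

4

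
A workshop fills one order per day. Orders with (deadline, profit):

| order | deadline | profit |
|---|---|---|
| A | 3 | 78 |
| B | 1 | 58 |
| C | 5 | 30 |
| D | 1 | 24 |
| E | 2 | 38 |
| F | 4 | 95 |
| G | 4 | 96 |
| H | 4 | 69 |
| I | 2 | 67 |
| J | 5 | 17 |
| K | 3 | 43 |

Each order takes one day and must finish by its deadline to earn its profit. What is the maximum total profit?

368

Sort by profit descending; place each in the latest free slot ≤ its deadline.
Profit order: G=96 F=95 A=78 H=69 I=67 B=58 K=43 E=38 C=30 D=24 J=17
Assign: G→slot 4, F→slot 3, A→slot 2, H→slot 1, I skipped, B skipped, K skipped, E skipped, C→slot 5, D skipped, J skipped.
Slots: [1:H] [2:A] [3:F] [4:G] [5:C]
Profit = 69 + 78 + 95 + 96 + 30 = 368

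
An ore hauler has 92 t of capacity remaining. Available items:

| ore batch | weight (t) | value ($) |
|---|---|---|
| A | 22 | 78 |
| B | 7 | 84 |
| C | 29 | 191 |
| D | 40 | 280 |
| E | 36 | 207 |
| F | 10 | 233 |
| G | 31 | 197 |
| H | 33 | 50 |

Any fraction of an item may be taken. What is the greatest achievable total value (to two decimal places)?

Greedy by value/weight ratio, highest first.
Order: F (233/10=23.30) > B (84/7=12.00) > D (280/40=7.00) > C (191/29=6.59) > G (197/31=6.35) > E (207/36=5.75) > A (78/22=3.55) > H (50/33=1.52)
Fill: take F (10 @ 233) → take B (7 @ 84) → take D (40 @ 280) → take C (29 @ 191) → take 6/31 of G → 38.13; 92/92 used.
Total value = 826.13

826.13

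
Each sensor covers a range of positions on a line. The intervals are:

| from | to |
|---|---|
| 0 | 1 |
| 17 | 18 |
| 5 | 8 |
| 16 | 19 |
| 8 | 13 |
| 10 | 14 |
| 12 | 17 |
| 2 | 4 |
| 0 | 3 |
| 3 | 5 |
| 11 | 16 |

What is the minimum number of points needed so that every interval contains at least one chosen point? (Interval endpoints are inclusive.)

Process intervals by earliest right end; each time one isn't hit yet, stab at its right endpoint.
Sorted: [0,1] [0,3] [2,4] [3,5] [5,8] [8,13] [10,14] [11,16] [12,17] [17,18] [16,19]
{[0,1],[0,3]} hit by 1; {[2,4],[3,5]} hit by 4; {[5,8],[8,13]} hit by 8; {[10,14],[11,16],[12,17]} hit by 14; {[17,18],[16,19]} hit by 18.
Points: 1, 4, 8, 14, 18 (5 total).

5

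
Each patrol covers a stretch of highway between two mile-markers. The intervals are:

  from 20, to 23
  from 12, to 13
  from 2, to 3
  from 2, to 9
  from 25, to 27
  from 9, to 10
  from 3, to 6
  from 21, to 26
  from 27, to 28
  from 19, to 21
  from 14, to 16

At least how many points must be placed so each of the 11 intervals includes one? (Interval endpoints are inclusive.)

By right end: [2,3]  [3,6]  [2,9]  [9,10]  [12,13]  [14,16]  [19,21]  [20,23]  [21,26]  [25,27]  [27,28]
[2,3] uncovered → point at 3; [9,10] uncovered → point at 10; [12,13] uncovered → point at 13; [14,16] uncovered → point at 16; [19,21] uncovered → point at 21; [25,27] uncovered → point at 27.
Points: 3, 10, 13, 16, 21, 27 (6 total).

6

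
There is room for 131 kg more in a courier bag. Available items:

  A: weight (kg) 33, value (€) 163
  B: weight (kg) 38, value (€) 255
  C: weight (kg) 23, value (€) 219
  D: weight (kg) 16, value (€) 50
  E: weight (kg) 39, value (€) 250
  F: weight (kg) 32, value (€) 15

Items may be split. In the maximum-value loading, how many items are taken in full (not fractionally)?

Ratios (sorted): C 9.52, B 6.71, E 6.41, A 4.94, D 3.12, F 0.47
take C (23 @ 219); take B (38 @ 255); take E (39 @ 250); take 31/33 of A → 153.12. Capacity used 131/131.
3 item(s) taken whole; one partial (take 31/33 of A).

3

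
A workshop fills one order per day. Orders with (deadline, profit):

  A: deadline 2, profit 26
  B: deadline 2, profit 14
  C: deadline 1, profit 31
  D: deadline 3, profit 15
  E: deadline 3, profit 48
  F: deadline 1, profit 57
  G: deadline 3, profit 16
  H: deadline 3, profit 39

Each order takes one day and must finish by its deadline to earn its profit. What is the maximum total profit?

144

Take jobs in profit order; each goes to the latest open slot no later than its deadline.
By profit: F(d1,57), E(d3,48), H(d3,39), C(d1,31), A(d2,26), G(d3,16), D(d3,15), B(d2,14)
F→slot 1; E→slot 3; H→slot 2; C skipped; A skipped; G skipped; D skipped; B skipped.
Profit = 57 + 39 + 48 = 144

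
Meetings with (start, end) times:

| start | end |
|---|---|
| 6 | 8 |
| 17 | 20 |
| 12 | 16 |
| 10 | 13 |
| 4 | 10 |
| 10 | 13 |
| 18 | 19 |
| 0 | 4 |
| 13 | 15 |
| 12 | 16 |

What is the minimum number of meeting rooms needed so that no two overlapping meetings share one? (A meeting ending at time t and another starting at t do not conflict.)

4

Count concurrent intervals with a sweep; the peak is the room count.
starts: [0, 4, 6, 10, 10, 12, 12, 13, 17, 18]
ends:   [4, 8, 10, 13, 13, 15, 16, 16, 19, 20]
s0→1 e4→0 s4→1 s6→2 e8→1 e10→0 s10→1 s10→2 s12→3 s12→4  — peak 4.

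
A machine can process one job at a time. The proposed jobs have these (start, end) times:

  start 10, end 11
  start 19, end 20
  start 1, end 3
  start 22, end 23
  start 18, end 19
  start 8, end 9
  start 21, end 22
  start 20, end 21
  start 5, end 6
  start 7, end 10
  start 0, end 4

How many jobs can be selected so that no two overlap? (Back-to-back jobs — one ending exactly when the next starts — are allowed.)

Greedy by earliest finish: after sorting by end time, pick each interval compatible with the last pick.
By end time: (1,3), (0,4), (5,6), (8,9), (7,10), (10,11), (18,19), (19,20), (20,21), (21,22), (22,23).
Pick (1,3); next start ≥ 3 → (5,6); next start ≥ 6 → (8,9); next start ≥ 9 → (10,11); next start ≥ 11 → (18,19); next start ≥ 19 → (19,20); next start ≥ 20 → (20,21); next start ≥ 21 → (21,22); next start ≥ 22 → (22,23).
Selected 9 jobs.

9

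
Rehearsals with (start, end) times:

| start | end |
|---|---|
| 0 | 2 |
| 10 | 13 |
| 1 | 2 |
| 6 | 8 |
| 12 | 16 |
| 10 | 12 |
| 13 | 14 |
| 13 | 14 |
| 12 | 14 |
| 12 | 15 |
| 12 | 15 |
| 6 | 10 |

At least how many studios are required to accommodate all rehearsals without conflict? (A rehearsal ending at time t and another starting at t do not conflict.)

6

Count concurrent intervals with a sweep; the peak is the room count.
Events (time:±→running): 0:+→1 1:+→2 2:-→1 2:-→0 6:+→1 6:+→2 8:-→1 10:-→0 10:+→1 10:+→2 12:-→1 12:+→2 12:+→3 12:+→4 12:+→5 13:-→4 13:+→5 13:+→6 … peak 6.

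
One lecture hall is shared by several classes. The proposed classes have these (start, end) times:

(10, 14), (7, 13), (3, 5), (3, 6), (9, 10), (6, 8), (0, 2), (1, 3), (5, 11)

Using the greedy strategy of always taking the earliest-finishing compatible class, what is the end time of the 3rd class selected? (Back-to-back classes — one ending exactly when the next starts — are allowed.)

By end time: (0,2), (1,3), (3,5), (3,6), (6,8), (9,10), (5,11), (7,13), (10,14).
Pick (0,2); next start ≥ 2 → (3,5); next start ≥ 5 → (6,8); next start ≥ 8 → (9,10); next start ≥ 10 → (10,14).
Selected: (0,2) (3,5) (6,8) (9,10) (10,14)

8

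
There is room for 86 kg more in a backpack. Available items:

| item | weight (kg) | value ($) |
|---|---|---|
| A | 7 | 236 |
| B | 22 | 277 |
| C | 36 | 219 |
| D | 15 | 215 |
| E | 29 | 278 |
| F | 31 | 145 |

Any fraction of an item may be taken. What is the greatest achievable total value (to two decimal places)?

1085.08

Greedy by value/weight ratio, highest first.
Ratios (sorted): A 33.71, D 14.33, B 12.59, E 9.59, C 6.08, F 4.68
take A (7 @ 236); take D (15 @ 215); take B (22 @ 277); take E (29 @ 278); take 13/36 of C → 79.08. Capacity used 86/86.
Total value = 1085.08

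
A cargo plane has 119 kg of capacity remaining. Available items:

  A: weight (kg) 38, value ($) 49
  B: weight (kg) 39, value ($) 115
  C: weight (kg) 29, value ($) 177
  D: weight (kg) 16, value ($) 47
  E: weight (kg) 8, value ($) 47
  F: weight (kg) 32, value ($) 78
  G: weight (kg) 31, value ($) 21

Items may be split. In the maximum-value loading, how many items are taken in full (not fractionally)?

4

Order: C (177/29=6.10) > E (47/8=5.88) > B (115/39=2.95) > D (47/16=2.94) > F (78/32=2.44) > A (49/38=1.29) > G (21/31=0.68)
Fill: take C (29 @ 177) → take E (8 @ 47) → take B (39 @ 115) → take D (16 @ 47) → take 27/32 of F → 65.81; 119/119 used.
4 item(s) taken whole; one partial (take 27/32 of F).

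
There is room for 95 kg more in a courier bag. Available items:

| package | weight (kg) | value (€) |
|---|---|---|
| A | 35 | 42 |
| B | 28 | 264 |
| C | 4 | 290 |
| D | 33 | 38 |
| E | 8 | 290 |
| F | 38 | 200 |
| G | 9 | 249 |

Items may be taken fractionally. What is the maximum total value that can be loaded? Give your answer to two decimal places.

1302.60

Greedy by value/weight ratio, highest first.
Ratios (sorted): C 72.50, E 36.25, G 27.67, B 9.43, F 5.26, A 1.20, D 1.15
take C (4 @ 290); take E (8 @ 290); take G (9 @ 249); take B (28 @ 264); take F (38 @ 200); take 8/35 of A → 9.60. Capacity used 95/95.
Total value = 1302.60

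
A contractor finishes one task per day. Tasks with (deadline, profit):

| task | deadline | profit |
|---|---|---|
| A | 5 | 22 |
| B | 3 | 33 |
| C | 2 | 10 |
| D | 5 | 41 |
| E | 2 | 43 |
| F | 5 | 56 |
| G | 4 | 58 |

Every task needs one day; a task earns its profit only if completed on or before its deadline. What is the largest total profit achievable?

Take jobs in profit order; each goes to the latest open slot no later than its deadline.
Profit order: G=58 F=56 E=43 D=41 B=33 A=22 C=10
Assign: G→slot 4, F→slot 5, E→slot 2, D→slot 3, B→slot 1, A skipped, C skipped.
Slots: [1:B] [2:E] [3:D] [4:G] [5:F]
Profit = 33 + 43 + 41 + 58 + 56 = 231

231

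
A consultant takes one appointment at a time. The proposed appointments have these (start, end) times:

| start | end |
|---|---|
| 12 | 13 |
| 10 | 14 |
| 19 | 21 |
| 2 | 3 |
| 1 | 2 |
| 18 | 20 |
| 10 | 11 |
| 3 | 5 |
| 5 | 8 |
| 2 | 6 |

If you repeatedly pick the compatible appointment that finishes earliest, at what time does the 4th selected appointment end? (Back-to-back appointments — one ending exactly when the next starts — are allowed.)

8

Sort by end time and greedily take each interval whose start is ≥ the last chosen end.
By end time: (1,2), (2,3), (3,5), (2,6), (5,8), (10,11), (12,13), (10,14), (18,20), (19,21).
Pick (1,2); next start ≥ 2 → (2,3); next start ≥ 3 → (3,5); next start ≥ 5 → (5,8); next start ≥ 8 → (10,11); next start ≥ 11 → (12,13); next start ≥ 13 → (18,20).
Selected: (1,2) (2,3) (3,5) (5,8) (10,11) (12,13) (18,20)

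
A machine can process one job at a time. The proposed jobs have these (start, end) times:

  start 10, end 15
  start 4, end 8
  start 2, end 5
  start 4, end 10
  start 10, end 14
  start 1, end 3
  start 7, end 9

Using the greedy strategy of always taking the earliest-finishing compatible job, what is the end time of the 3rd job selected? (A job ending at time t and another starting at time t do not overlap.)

Order by finish time; keep every interval that doesn't clash with the previous kept one.
Sorted by end: (1,3)  (2,5)  (4,8)  (7,9)  (4,10)  (10,14)  (10,15)
take (1,3); skip (2,5); take (4,8); take (10,14); skip (10,15).
Selected: (1,3) (4,8) (10,14)

14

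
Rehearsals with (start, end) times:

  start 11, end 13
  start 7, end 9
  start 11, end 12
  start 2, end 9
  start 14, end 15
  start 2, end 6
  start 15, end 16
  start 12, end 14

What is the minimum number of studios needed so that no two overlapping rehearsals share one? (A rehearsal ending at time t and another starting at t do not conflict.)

2

starts: [2, 2, 7, 11, 11, 12, 14, 15]
ends:   [6, 9, 9, 12, 13, 14, 15, 16]
s2→1 s2→2  — peak 2.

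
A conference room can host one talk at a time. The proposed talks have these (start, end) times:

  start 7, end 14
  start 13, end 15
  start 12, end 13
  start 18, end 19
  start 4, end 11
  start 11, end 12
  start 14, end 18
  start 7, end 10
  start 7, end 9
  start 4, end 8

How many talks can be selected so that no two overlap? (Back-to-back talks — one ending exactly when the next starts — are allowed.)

5

Greedy by earliest finish: after sorting by end time, pick each interval compatible with the last pick.
Sorted by end: (4,8)  (7,9)  (7,10)  (4,11)  (11,12)  (12,13)  (7,14)  (13,15)  (14,18)  (18,19)
take (4,8); skip (7,10); take (11,12); take (12,13); skip (7,14); take (13,15); skip (14,18); take (18,19).
Selected 5 talks.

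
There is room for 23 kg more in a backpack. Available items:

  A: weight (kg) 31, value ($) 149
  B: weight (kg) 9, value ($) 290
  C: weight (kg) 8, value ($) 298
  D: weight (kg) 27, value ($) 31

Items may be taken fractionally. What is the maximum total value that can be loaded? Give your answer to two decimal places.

616.84

Sort by value per unit weight and fill in that order.
Order: C (298/8=37.25) > B (290/9=32.22) > A (149/31=4.81) > D (31/27=1.15)
Fill: take C (8 @ 298) → take B (9 @ 290) → take 6/31 of A → 28.84; 23/23 used.
Total value = 616.84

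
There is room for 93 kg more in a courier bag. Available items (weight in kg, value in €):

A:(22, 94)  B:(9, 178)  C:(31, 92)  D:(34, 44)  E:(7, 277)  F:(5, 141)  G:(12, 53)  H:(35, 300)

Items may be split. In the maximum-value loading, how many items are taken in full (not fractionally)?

Order: E (277/7=39.57) > F (141/5=28.20) > B (178/9=19.78) > H (300/35=8.57) > G (53/12=4.42) > A (94/22=4.27) > C (92/31=2.97) > D (44/34=1.29)
Fill: take E (7 @ 277) → take F (5 @ 141) → take B (9 @ 178) → take H (35 @ 300) → take G (12 @ 53) → take A (22 @ 94) → take 3/31 of C → 8.90; 93/93 used.
6 item(s) taken whole; one partial (take 3/31 of C).

6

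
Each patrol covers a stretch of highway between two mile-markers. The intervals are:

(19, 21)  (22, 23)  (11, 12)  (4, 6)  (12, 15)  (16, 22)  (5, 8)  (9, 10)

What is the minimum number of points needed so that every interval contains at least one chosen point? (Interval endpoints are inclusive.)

By right end: [4,6]  [5,8]  [9,10]  [11,12]  [12,15]  [19,21]  [16,22]  [22,23]
[4,6] uncovered → point at 6; [9,10] uncovered → point at 10; [11,12] uncovered → point at 12; [19,21] uncovered → point at 21; [22,23] uncovered → point at 23.
Points: 6, 10, 12, 21, 23 (5 total).

5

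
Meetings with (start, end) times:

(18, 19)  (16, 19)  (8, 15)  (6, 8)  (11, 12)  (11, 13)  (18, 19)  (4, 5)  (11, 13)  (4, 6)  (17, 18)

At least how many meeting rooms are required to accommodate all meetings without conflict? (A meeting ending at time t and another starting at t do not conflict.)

Count concurrent intervals with a sweep; the peak is the room count.
starts: [4, 4, 6, 8, 11, 11, 11, 16, 17, 18, 18]
ends:   [5, 6, 8, 12, 13, 13, 15, 18, 19, 19, 19]
s4→1 s4→2 e5→1 e6→0 s6→1 e8→0 s8→1 s11→2 s11→3 s11→4  — peak 4.

4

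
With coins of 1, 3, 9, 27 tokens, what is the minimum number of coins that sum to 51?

51 − 1×27→24 − 2×9→6 − 2×3→0
Total coins = 1 + 2 + 2 = 5

5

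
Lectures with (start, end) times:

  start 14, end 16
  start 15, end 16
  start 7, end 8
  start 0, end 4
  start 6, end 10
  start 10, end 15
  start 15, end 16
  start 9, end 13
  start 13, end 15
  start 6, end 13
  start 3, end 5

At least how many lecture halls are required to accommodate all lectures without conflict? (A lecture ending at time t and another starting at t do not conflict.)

Count concurrent intervals with a sweep; the peak is the room count.
Events (time:±→running): 0:+→1 3:+→2 4:-→1 5:-→0 6:+→1 6:+→2 7:+→3 … peak 3.

3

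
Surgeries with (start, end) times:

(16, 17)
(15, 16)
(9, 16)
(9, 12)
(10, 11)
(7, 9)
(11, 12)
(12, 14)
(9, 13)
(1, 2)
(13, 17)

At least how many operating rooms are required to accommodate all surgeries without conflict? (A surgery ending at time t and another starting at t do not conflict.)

Count concurrent intervals with a sweep; the peak is the room count.
starts: [1, 7, 9, 9, 9, 10, 11, 12, 13, 15, 16]
ends:   [2, 9, 11, 12, 12, 13, 14, 16, 16, 17, 17]
s1→1 e2→0 s7→1 e9→0 s9→1 s9→2 s9→3 s10→4  — peak 4.

4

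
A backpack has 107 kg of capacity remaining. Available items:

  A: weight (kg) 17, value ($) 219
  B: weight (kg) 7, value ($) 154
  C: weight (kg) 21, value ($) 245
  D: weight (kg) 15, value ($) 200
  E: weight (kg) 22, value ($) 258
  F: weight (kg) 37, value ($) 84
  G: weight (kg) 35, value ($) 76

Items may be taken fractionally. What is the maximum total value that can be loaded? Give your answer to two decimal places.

Greedy by value/weight ratio, highest first.
Ratios (sorted): B 22.00, D 13.33, A 12.88, E 11.73, C 11.67, F 2.27, G 2.17
take B (7 @ 154); take D (15 @ 200); take A (17 @ 219); take E (22 @ 258); take C (21 @ 245); take 25/37 of F → 56.76. Capacity used 107/107.
Total value = 1132.76

1132.76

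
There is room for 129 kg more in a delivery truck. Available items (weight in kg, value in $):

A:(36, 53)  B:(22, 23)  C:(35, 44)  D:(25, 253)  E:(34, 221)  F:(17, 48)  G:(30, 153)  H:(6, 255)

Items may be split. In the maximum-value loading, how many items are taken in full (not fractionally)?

5

Ratios (sorted): H 42.50, D 10.12, E 6.50, G 5.10, F 2.82, A 1.47, C 1.26, B 1.05
take H (6 @ 255); take D (25 @ 253); take E (34 @ 221); take G (30 @ 153); take F (17 @ 48); take 17/36 of A → 25.03. Capacity used 129/129.
5 item(s) taken whole; one partial (take 17/36 of A).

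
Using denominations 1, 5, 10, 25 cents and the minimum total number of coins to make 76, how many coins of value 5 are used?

0

76 = 3×25 + 1×1
Count of 5: 0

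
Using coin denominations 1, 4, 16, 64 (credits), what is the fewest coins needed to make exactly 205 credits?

7

Use the largest denomination that fits, subtract, and repeat.
205 − 3×64→13 − 3×4→1 − 1×1→0
Total coins = 3 + 3 + 1 = 7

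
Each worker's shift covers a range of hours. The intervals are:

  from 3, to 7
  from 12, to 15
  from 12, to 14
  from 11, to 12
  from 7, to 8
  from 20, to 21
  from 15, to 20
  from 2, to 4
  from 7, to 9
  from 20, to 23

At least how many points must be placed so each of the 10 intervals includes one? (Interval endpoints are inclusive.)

Sort by right endpoint; whenever an interval is uncovered, place a point at its right end.
By right end: [2,4]  [3,7]  [7,8]  [7,9]  [11,12]  [12,14]  [12,15]  [15,20]  [20,21]  [20,23]
[2,4] uncovered → point at 4; [7,8] uncovered → point at 8; [11,12] uncovered → point at 12; [15,20] uncovered → point at 20.
Points: 4, 8, 12, 20 (4 total).

4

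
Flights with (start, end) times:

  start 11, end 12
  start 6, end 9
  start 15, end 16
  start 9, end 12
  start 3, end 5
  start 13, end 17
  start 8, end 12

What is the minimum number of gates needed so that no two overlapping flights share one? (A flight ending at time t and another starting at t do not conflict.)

3

Events (time:±→running): 3:+→1 5:-→0 6:+→1 8:+→2 9:-→1 9:+→2 11:+→3 … peak 3.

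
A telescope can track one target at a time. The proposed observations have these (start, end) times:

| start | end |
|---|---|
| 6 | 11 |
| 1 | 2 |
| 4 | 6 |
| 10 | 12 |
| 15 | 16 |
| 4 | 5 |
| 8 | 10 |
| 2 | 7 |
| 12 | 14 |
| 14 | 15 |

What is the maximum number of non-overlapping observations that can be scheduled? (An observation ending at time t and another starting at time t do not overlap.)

Sort by end time and greedily take each interval whose start is ≥ the last chosen end.
Sorted by end: (1,2)  (4,5)  (4,6)  (2,7)  (8,10)  (6,11)  (10,12)  (12,14)  (14,15)  (15,16)
take (1,2); take (4,5); take (8,10); skip (6,11); take (10,12); take (12,14); take (14,15); take (15,16).
Selected 7 observations.

7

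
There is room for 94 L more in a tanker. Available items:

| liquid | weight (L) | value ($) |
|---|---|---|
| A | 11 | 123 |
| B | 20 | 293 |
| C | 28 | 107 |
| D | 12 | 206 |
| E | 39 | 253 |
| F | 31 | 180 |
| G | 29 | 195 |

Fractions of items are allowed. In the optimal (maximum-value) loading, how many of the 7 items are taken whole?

4

Ratios (sorted): D 17.17, B 14.65, A 11.18, G 6.72, E 6.49, F 5.81, C 3.82
take D (12 @ 206); take B (20 @ 293); take A (11 @ 123); take G (29 @ 195); take 22/39 of E → 142.72. Capacity used 94/94.
4 item(s) taken whole; one partial (take 22/39 of E).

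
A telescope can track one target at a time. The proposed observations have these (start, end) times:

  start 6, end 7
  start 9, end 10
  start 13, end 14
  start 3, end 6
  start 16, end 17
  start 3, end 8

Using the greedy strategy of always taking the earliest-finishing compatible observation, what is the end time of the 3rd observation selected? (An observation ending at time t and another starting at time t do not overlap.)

10

Sort by end time and greedily take each interval whose start is ≥ the last chosen end.
By end time: (3,6), (6,7), (3,8), (9,10), (13,14), (16,17).
Pick (3,6); next start ≥ 6 → (6,7); next start ≥ 7 → (9,10); next start ≥ 10 → (13,14); next start ≥ 14 → (16,17).
Selected: (3,6) (6,7) (9,10) (13,14) (16,17)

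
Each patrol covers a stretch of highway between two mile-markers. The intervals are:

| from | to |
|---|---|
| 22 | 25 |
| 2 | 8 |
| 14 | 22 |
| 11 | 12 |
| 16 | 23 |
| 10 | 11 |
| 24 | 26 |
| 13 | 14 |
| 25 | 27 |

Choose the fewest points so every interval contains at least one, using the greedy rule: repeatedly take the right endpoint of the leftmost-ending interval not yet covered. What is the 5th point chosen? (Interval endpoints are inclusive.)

26

By right end: [2,8]  [10,11]  [11,12]  [13,14]  [14,22]  [16,23]  [22,25]  [24,26]  [25,27]
[2,8] uncovered → point at 8; [10,11] uncovered → point at 11; [13,14] uncovered → point at 14; [16,23] uncovered → point at 23; [24,26] uncovered → point at 26.
Points: 8, 11, 14, 23, 26 (5 total).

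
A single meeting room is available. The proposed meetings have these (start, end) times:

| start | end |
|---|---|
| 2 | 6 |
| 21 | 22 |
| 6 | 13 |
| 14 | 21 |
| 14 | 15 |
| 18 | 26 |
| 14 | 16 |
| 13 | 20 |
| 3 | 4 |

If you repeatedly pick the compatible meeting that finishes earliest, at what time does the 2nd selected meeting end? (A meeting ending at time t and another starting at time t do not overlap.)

13

Order by finish time; keep every interval that doesn't clash with the previous kept one.
Sorted by end: (3,4)  (2,6)  (6,13)  (14,15)  (14,16)  (13,20)  (14,21)  (21,22)  (18,26)
take (3,4); skip (2,6); take (6,13); take (14,15); take (21,22).
Selected: (3,4) (6,13) (14,15) (21,22)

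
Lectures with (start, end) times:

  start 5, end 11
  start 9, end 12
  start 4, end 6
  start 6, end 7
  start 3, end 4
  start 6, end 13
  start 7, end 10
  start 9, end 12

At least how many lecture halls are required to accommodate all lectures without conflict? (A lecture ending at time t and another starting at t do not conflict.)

5

Count concurrent intervals with a sweep; the peak is the room count.
starts: [3, 4, 5, 6, 6, 7, 9, 9]
ends:   [4, 6, 7, 10, 11, 12, 12, 13]
s3→1 e4→0 s4→1 s5→2 e6→1 s6→2 s6→3 e7→2 s7→3 s9→4 s9→5  — peak 5.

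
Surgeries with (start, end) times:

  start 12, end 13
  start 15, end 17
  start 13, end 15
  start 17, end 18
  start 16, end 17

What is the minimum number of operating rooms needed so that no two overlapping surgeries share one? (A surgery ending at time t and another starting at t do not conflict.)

2

The answer is the maximum number of intervals overlapping at any instant.
starts: [12, 13, 15, 16, 17]
ends:   [13, 15, 17, 17, 18]
s12→1 e13→0 s13→1 e15→0 s15→1 s16→2  — peak 2.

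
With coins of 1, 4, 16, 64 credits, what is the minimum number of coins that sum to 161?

5

Use the largest denomination that fits, subtract, and repeat.
161 − 2×64→33 − 2×16→1 − 1×1→0
Total coins = 2 + 2 + 1 = 5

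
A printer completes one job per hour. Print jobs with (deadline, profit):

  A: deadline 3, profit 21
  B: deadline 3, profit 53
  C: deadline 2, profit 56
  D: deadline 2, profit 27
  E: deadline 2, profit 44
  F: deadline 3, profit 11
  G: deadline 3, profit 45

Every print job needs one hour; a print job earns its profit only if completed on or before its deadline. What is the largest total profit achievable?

154

By profit: C(d2,56), B(d3,53), G(d3,45), E(d2,44), D(d2,27), A(d3,21), F(d3,11)
C→slot 2; B→slot 3; G→slot 1; E skipped; D skipped; A skipped; F skipped.
Profit = 45 + 56 + 53 = 154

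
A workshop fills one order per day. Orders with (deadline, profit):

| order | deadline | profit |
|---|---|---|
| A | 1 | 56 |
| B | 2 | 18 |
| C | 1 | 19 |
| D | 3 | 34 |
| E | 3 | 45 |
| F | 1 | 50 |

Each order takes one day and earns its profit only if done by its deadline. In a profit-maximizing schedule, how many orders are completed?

Profit order: A=56 F=50 E=45 D=34 C=19 B=18
Assign: A→slot 1, F skipped, E→slot 3, D→slot 2, C skipped, B skipped.
Slots: [1:A] [2:D] [3:E]
3 of 6 scheduled.

3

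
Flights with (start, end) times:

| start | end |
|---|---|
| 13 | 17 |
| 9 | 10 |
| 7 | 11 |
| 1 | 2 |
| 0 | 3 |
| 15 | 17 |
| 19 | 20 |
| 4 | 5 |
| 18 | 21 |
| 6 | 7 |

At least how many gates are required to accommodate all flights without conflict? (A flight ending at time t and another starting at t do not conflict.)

Count concurrent intervals with a sweep; the peak is the room count.
Events (time:±→running): 0:+→1 1:+→2 … peak 2.

2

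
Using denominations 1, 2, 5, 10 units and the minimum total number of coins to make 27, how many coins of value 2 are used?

Use the largest denomination that fits, subtract, and repeat.
27 = 2×10 + 1×5 + 1×2
Count of 2: 1

1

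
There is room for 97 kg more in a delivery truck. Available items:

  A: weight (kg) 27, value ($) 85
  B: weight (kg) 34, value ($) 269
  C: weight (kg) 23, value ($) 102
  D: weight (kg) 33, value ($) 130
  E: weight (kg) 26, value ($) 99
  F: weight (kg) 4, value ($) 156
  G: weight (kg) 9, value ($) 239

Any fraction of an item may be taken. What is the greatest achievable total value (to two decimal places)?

872.36

Order: F (156/4=39.00) > G (239/9=26.56) > B (269/34=7.91) > C (102/23=4.43) > D (130/33=3.94) > E (99/26=3.81) > A (85/27=3.15)
Fill: take F (4 @ 156) → take G (9 @ 239) → take B (34 @ 269) → take C (23 @ 102) → take 27/33 of D → 106.36; 97/97 used.
Total value = 872.36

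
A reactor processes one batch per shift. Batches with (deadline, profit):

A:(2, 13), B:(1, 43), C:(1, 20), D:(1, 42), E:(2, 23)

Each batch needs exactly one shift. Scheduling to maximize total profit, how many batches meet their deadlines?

2

Profit order: B=43 D=42 E=23 C=20 A=13
Assign: B→slot 1, D skipped, E→slot 2, C skipped, A skipped.
Slots: [1:B] [2:E]
2 of 5 scheduled.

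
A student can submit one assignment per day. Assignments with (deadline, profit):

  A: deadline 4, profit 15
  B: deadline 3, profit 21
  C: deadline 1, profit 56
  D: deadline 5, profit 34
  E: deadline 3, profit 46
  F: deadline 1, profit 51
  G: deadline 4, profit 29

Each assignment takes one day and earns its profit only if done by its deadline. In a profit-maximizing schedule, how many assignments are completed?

Take jobs in profit order; each goes to the latest open slot no later than its deadline.
Profit order: C=56 F=51 E=46 D=34 G=29 B=21 A=15
Assign: C→slot 1, F skipped, E→slot 3, D→slot 5, G→slot 4, B→slot 2, A skipped.
Slots: [1:C] [2:B] [3:E] [4:G] [5:D]
5 of 7 scheduled.

5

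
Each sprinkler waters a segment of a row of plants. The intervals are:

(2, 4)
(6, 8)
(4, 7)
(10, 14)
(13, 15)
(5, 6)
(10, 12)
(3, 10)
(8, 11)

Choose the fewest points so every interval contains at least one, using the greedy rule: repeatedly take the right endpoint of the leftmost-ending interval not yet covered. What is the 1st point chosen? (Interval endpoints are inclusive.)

4

Process intervals by earliest right end; each time one isn't hit yet, stab at its right endpoint.
Sorted: [2,4] [5,6] [4,7] [6,8] [3,10] [8,11] [10,12] [10,14] [13,15]
{[2,4]} hit by 4; {[5,6],[4,7],[6,8],[3,10]} hit by 6; {[8,11],[10,12],[10,14]} hit by 11; {[13,15]} hit by 15.
Points: 4, 6, 11, 15 (4 total).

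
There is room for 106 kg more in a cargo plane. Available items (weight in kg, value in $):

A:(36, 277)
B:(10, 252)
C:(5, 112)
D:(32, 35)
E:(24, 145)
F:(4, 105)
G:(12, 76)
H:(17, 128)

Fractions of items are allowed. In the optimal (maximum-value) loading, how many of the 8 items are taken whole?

6

Ratios (sorted): F 26.25, B 25.20, C 22.40, A 7.69, H 7.53, G 6.33, E 6.04, D 1.09
take F (4 @ 105); take B (10 @ 252); take C (5 @ 112); take A (36 @ 277); take H (17 @ 128); take G (12 @ 76); take 22/24 of E → 132.92. Capacity used 106/106.
6 item(s) taken whole; one partial (take 22/24 of E).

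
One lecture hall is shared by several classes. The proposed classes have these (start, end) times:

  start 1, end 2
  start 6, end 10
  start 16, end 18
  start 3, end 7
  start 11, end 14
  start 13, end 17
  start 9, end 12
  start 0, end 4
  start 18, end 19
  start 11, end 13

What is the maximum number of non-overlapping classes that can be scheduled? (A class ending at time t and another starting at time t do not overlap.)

Sorted by end: (1,2)  (0,4)  (3,7)  (6,10)  (9,12)  (11,13)  (11,14)  (13,17)  (16,18)  (18,19)
take (1,2); skip (0,4); take (3,7); take (9,12); take (13,17); take (18,19).
Selected 5 classes.

5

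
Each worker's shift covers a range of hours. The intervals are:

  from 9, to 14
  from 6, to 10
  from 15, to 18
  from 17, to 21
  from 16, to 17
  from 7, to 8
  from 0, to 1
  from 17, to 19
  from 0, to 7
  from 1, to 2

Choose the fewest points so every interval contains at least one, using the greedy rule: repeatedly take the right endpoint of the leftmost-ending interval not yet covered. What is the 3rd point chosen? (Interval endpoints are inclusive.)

14

Sort by right endpoint; whenever an interval is uncovered, place a point at its right end.
Sorted: [0,1] [1,2] [0,7] [7,8] [6,10] [9,14] [16,17] [15,18] [17,19] [17,21]
{[0,1],[1,2],[0,7]} hit by 1; {[7,8],[6,10]} hit by 8; {[9,14]} hit by 14; {[16,17],[15,18],[17,19],[17,21]} hit by 17.
Points: 1, 8, 14, 17 (4 total).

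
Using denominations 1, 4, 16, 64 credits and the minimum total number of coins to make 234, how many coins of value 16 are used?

2

234 − 3×64→42 − 2×16→10 − 2×4→2 − 2×1→0
Count of 16: 2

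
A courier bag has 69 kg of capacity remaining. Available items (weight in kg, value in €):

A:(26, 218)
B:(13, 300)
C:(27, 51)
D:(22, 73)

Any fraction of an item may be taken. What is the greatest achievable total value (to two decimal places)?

606.11

Sort by value per unit weight and fill in that order.
Order: B (300/13=23.08) > A (218/26=8.38) > D (73/22=3.32) > C (51/27=1.89)
Fill: take B (13 @ 300) → take A (26 @ 218) → take D (22 @ 73) → take 8/27 of C → 15.11; 69/69 used.
Total value = 606.11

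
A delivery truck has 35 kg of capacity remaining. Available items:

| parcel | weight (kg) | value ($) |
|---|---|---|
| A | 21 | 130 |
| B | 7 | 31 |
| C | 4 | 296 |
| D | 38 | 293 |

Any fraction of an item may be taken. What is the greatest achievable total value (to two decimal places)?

Greedy by value/weight ratio, highest first.
Order: C (296/4=74.00) > D (293/38=7.71) > A (130/21=6.19) > B (31/7=4.43)
Fill: take C (4 @ 296) → take 31/38 of D → 239.03; 35/35 used.
Total value = 535.03

535.03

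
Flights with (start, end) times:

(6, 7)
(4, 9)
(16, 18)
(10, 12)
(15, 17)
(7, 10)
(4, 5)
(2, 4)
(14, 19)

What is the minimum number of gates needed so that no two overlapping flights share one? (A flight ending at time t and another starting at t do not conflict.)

3

The answer is the maximum number of intervals overlapping at any instant.
Events (time:±→running): 2:+→1 4:-→0 4:+→1 4:+→2 5:-→1 6:+→2 7:-→1 7:+→2 9:-→1 10:-→0 10:+→1 12:-→0 14:+→1 15:+→2 16:+→3 … peak 3.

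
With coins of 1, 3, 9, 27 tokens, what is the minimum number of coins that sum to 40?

Greedy: take as many of the largest coin as possible, then repeat with the remainder.
40 − 1×27→13 − 1×9→4 − 1×3→1 − 1×1→0
Total coins = 1 + 1 + 1 + 1 = 4

4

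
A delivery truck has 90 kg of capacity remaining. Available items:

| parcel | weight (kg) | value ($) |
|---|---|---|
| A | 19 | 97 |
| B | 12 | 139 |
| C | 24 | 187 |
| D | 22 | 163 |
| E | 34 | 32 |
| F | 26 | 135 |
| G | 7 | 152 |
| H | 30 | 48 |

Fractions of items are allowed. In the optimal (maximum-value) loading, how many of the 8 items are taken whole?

Greedy by value/weight ratio, highest first.
Ratios (sorted): G 21.71, B 11.58, C 7.79, D 7.41, F 5.19, A 5.11, H 1.60, E 0.94
take G (7 @ 152); take B (12 @ 139); take C (24 @ 187); take D (22 @ 163); take 25/26 of F → 129.81. Capacity used 90/90.
4 item(s) taken whole; one partial (take 25/26 of F).

4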